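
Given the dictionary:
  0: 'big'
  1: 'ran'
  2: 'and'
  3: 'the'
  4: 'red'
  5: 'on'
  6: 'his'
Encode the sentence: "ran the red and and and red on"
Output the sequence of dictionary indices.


Look up each word in the dictionary:
  'ran' -> 1
  'the' -> 3
  'red' -> 4
  'and' -> 2
  'and' -> 2
  'and' -> 2
  'red' -> 4
  'on' -> 5

Encoded: [1, 3, 4, 2, 2, 2, 4, 5]


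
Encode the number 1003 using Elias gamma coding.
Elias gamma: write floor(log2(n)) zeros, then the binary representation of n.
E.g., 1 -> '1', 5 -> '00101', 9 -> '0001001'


num_bits = floor(log2(1003)) + 1 = 10
leading_zeros = num_bits - 1 = 9
binary(1003) = 1111101011

Elias gamma(1003) = '000000000' + '1111101011' = 0000000001111101011 (19 bits)


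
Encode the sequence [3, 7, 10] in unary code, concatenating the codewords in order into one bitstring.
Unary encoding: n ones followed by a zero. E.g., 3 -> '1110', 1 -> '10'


Encode each number as n ones followed by a terminating 0:
  3 -> 1110 (4 bits)
  7 -> 11111110 (8 bits)
  10 -> 11111111110 (11 bits)
Total length = 4 + 8 + 11 = 23 bits.

Unary([3, 7, 10]) = 11101111111011111111110 (23 bits)


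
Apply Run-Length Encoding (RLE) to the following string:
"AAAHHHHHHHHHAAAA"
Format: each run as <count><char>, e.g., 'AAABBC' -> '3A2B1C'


Scanning runs left to right:
  i=0: run of 'A' x 3 -> '3A'
  i=3: run of 'H' x 9 -> '9H'
  i=12: run of 'A' x 4 -> '4A'

RLE = 3A9H4A


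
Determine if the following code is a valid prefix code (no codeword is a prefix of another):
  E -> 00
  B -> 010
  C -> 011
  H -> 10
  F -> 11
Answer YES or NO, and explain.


Checking each pair (does one codeword prefix another?):
  E='00' vs B='010': no prefix
  E='00' vs C='011': no prefix
  E='00' vs H='10': no prefix
  E='00' vs F='11': no prefix
  B='010' vs E='00': no prefix
  B='010' vs C='011': no prefix
  B='010' vs H='10': no prefix
  B='010' vs F='11': no prefix
  C='011' vs E='00': no prefix
  C='011' vs B='010': no prefix
  C='011' vs H='10': no prefix
  C='011' vs F='11': no prefix
  H='10' vs E='00': no prefix
  H='10' vs B='010': no prefix
  H='10' vs C='011': no prefix
  H='10' vs F='11': no prefix
  F='11' vs E='00': no prefix
  F='11' vs B='010': no prefix
  F='11' vs C='011': no prefix
  F='11' vs H='10': no prefix
No violation found over all pairs.

YES -- this is a valid prefix code. No codeword is a prefix of any other codeword.


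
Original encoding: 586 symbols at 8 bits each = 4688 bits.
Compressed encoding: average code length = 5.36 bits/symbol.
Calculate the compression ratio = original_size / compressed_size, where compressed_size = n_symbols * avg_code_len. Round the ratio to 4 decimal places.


original_size = n_symbols * orig_bits = 586 * 8 = 4688 bits
compressed_size = n_symbols * avg_code_len = 586 * 5.36 = 3140.96 bits
ratio = original_size / compressed_size = 4688 / 3140.96 = 1.4925

Compression ratio = 1.4925


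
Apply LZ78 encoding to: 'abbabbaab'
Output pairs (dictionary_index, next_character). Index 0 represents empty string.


LZ78 encoding steps:
Dictionary: {0: ''}
Step 1: w='' (idx 0), next='a' -> output (0, 'a'), add 'a' as idx 1
Step 2: w='' (idx 0), next='b' -> output (0, 'b'), add 'b' as idx 2
Step 3: w='b' (idx 2), next='a' -> output (2, 'a'), add 'ba' as idx 3
Step 4: w='b' (idx 2), next='b' -> output (2, 'b'), add 'bb' as idx 4
Step 5: w='a' (idx 1), next='a' -> output (1, 'a'), add 'aa' as idx 5
Step 6: w='b' (idx 2), end of input -> output (2, '')


Encoded: [(0, 'a'), (0, 'b'), (2, 'a'), (2, 'b'), (1, 'a'), (2, '')]


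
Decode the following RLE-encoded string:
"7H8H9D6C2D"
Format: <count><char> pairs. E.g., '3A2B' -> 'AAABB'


Expanding each <count><char> pair:
  7H -> 'HHHHHHH'
  8H -> 'HHHHHHHH'
  9D -> 'DDDDDDDDD'
  6C -> 'CCCCCC'
  2D -> 'DD'

Decoded = HHHHHHHHHHHHHHHDDDDDDDDDCCCCCCDD


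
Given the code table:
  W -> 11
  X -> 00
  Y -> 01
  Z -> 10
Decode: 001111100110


Decoding:
00 -> X
11 -> W
11 -> W
10 -> Z
01 -> Y
10 -> Z


Result: XWWZYZ


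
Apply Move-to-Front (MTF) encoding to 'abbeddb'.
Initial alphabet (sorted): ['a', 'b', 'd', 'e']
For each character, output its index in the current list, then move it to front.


MTF encoding:
'a': index 0 in ['a', 'b', 'd', 'e'] -> ['a', 'b', 'd', 'e']
'b': index 1 in ['a', 'b', 'd', 'e'] -> ['b', 'a', 'd', 'e']
'b': index 0 in ['b', 'a', 'd', 'e'] -> ['b', 'a', 'd', 'e']
'e': index 3 in ['b', 'a', 'd', 'e'] -> ['e', 'b', 'a', 'd']
'd': index 3 in ['e', 'b', 'a', 'd'] -> ['d', 'e', 'b', 'a']
'd': index 0 in ['d', 'e', 'b', 'a'] -> ['d', 'e', 'b', 'a']
'b': index 2 in ['d', 'e', 'b', 'a'] -> ['b', 'd', 'e', 'a']


Output: [0, 1, 0, 3, 3, 0, 2]


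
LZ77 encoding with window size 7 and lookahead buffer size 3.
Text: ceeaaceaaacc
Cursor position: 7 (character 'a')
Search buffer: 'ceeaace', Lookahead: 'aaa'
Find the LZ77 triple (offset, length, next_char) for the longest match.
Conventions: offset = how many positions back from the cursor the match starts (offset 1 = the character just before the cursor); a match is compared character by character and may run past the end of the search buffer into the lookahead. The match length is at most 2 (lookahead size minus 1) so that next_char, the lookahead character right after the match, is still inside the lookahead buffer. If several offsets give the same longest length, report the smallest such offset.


Try each offset into the search buffer:
  offset=1 (pos 6, char 'e'): match length 0
  offset=2 (pos 5, char 'c'): match length 0
  offset=3 (pos 4, char 'a'): match length 1
  offset=4 (pos 3, char 'a'): match length 2
  offset=5 (pos 2, char 'e'): match length 0
  offset=6 (pos 1, char 'e'): match length 0
  offset=7 (pos 0, char 'c'): match length 0
Longest match has length 2 at offset 4.
next_char = character at position 7 + 2 = 9 -> 'a'

Best match: offset=4, length=2 (matching 'aa' starting at position 3)
LZ77 triple: (4, 2, 'a')


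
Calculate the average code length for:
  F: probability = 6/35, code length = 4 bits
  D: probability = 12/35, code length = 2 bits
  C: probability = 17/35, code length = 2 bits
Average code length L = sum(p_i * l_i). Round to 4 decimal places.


Weighted contributions p_i * l_i:
  F: (6/35) * 4 = 24/35
  D: (12/35) * 2 = 24/35
  C: (17/35) * 2 = 34/35
Sum = (24 + 24 + 34)/35 = 82/35

L = 82/35 = 2.3429 bits/symbol


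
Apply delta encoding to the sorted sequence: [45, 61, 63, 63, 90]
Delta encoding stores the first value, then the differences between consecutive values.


First value: 45
Deltas:
  61 - 45 = 16
  63 - 61 = 2
  63 - 63 = 0
  90 - 63 = 27


Delta encoded: [45, 16, 2, 0, 27]


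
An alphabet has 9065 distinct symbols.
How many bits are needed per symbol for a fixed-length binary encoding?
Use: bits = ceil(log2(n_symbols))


log2(9065) = 13.1461
Bracket: 2^13 = 8192 < 9065 <= 2^14 = 16384
So ceil(log2(9065)) = 14

bits = ceil(log2(9065)) = ceil(13.1461) = 14 bits


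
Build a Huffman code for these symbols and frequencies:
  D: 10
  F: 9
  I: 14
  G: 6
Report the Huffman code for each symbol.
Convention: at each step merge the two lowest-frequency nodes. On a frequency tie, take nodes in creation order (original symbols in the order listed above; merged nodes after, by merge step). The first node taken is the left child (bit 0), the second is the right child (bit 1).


Huffman tree construction:
Step 1: Merge G(6) + F(9) = 15
Step 2: Merge D(10) + I(14) = 24
Step 3: Merge (G+F)(15) + (D+I)(24) = 39
Read each symbol's code off the tree from the root (left child = 0, right child = 1).

Codes:
  D: 10 (length 2)
  F: 01 (length 2)
  I: 11 (length 2)
  G: 00 (length 2)
Average code length: 78/39 = 2.0000 bits/symbol


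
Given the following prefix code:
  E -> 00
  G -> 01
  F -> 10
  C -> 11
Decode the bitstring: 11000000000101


Decoding step by step:
Bits 11 -> C
Bits 00 -> E
Bits 00 -> E
Bits 00 -> E
Bits 00 -> E
Bits 01 -> G
Bits 01 -> G


Decoded message: CEEEEGG


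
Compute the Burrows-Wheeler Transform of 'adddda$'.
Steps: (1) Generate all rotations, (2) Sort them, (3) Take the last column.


Rotations (sorted):
  0: $adddda -> last char: a
  1: a$adddd -> last char: d
  2: adddda$ -> last char: $
  3: da$addd -> last char: d
  4: dda$add -> last char: d
  5: ddda$ad -> last char: d
  6: dddda$a -> last char: a


BWT = ad$ddda


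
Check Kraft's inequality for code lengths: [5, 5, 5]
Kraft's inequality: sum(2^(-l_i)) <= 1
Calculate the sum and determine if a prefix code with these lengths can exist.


Sum = 2^(-5) + 2^(-5) + 2^(-5)
    = 0.03125 + 0.03125 + 0.03125
    = 3/32 = 0.09375
Since 0.09375 <= 1, Kraft's inequality IS satisfied.
A prefix code with these lengths CAN exist.

Kraft sum = 0.09375. Satisfied.


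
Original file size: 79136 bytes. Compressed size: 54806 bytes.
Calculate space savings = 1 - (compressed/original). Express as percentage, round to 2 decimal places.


ratio = compressed/original = 54806/79136 = 0.692555
savings = 1 - ratio = 1 - 0.692555 = 0.307445
as a percentage: 0.307445 * 100 = 30.74%

Space savings = 1 - 54806/79136 = 30.74%


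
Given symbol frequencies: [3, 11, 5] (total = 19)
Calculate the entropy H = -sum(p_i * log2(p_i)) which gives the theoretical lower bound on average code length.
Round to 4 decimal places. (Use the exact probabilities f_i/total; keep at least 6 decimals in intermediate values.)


Per-symbol terms -p_i * log2(p_i) with p_i = f_i/19:
  p = 3/19 = 0.157895: log2(p) = -2.662965, -p*log2(p) = 0.420468
  p = 11/19 = 0.578947: log2(p) = -0.788496, -p*log2(p) = 0.456498
  p = 5/19 = 0.263158: log2(p) = -1.925999, -p*log2(p) = 0.506842
H = 0.420468 + 0.456498 + 0.506842 = 1.383808

H = 1.3838 bits/symbol


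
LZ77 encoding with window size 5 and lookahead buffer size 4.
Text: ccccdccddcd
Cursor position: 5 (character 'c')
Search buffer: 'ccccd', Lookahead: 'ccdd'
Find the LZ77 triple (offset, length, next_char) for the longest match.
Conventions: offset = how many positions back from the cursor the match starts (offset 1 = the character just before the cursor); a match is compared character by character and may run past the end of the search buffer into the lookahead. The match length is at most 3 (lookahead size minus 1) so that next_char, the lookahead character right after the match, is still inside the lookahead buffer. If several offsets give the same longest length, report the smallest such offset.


Try each offset into the search buffer:
  offset=1 (pos 4, char 'd'): match length 0
  offset=2 (pos 3, char 'c'): match length 1
  offset=3 (pos 2, char 'c'): match length 3
  offset=4 (pos 1, char 'c'): match length 2
  offset=5 (pos 0, char 'c'): match length 2
Longest match has length 3 at offset 3.
next_char = character at position 5 + 3 = 8 -> 'd'

Best match: offset=3, length=3 (matching 'ccd' starting at position 2)
LZ77 triple: (3, 3, 'd')


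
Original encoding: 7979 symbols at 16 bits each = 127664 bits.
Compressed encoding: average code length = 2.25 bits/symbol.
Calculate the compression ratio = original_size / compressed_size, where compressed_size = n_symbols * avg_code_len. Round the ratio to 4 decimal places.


original_size = n_symbols * orig_bits = 7979 * 16 = 127664 bits
compressed_size = n_symbols * avg_code_len = 7979 * 2.25 = 17952.75 bits
ratio = original_size / compressed_size = 127664 / 17952.75 = 7.1111

Compression ratio = 7.1111


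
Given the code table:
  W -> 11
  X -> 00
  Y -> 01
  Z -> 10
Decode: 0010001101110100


Decoding:
00 -> X
10 -> Z
00 -> X
11 -> W
01 -> Y
11 -> W
01 -> Y
00 -> X


Result: XZXWYWYX


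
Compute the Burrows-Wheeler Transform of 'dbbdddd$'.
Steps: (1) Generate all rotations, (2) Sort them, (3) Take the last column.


Rotations (sorted):
  0: $dbbdddd -> last char: d
  1: bbdddd$d -> last char: d
  2: bdddd$db -> last char: b
  3: d$dbbddd -> last char: d
  4: dbbdddd$ -> last char: $
  5: dd$dbbdd -> last char: d
  6: ddd$dbbd -> last char: d
  7: dddd$dbb -> last char: b


BWT = ddbd$ddb


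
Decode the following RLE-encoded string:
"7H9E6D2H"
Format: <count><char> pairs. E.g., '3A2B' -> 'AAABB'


Expanding each <count><char> pair:
  7H -> 'HHHHHHH'
  9E -> 'EEEEEEEEE'
  6D -> 'DDDDDD'
  2H -> 'HH'

Decoded = HHHHHHHEEEEEEEEEDDDDDDHH


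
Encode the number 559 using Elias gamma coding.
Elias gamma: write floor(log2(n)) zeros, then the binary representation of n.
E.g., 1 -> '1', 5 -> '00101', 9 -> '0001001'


num_bits = floor(log2(559)) + 1 = 10
leading_zeros = num_bits - 1 = 9
binary(559) = 1000101111

Elias gamma(559) = '000000000' + '1000101111' = 0000000001000101111 (19 bits)


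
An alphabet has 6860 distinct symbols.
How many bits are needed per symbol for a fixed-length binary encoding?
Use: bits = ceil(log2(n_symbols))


log2(6860) = 12.744
Bracket: 2^12 = 4096 < 6860 <= 2^13 = 8192
So ceil(log2(6860)) = 13

bits = ceil(log2(6860)) = ceil(12.744) = 13 bits


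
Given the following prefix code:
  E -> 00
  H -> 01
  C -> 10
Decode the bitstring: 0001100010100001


Decoding step by step:
Bits 00 -> E
Bits 01 -> H
Bits 10 -> C
Bits 00 -> E
Bits 10 -> C
Bits 10 -> C
Bits 00 -> E
Bits 01 -> H


Decoded message: EHCECCEH


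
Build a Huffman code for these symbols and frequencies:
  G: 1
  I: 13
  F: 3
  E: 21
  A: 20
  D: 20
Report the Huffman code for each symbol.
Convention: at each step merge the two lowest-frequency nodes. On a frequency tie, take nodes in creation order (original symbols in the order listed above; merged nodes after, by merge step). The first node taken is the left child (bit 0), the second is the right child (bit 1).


Huffman tree construction:
Step 1: Merge G(1) + F(3) = 4
Step 2: Merge (G+F)(4) + I(13) = 17
Step 3: Merge ((G+F)+I)(17) + A(20) = 37
Step 4: Merge D(20) + E(21) = 41
Step 5: Merge (((G+F)+I)+A)(37) + (D+E)(41) = 78
Read each symbol's code off the tree from the root (left child = 0, right child = 1).

Codes:
  G: 0000 (length 4)
  I: 001 (length 3)
  F: 0001 (length 4)
  E: 11 (length 2)
  A: 01 (length 2)
  D: 10 (length 2)
Average code length: 177/78 = 2.2692 bits/symbol


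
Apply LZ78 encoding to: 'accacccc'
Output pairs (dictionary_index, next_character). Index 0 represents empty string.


LZ78 encoding steps:
Dictionary: {0: ''}
Step 1: w='' (idx 0), next='a' -> output (0, 'a'), add 'a' as idx 1
Step 2: w='' (idx 0), next='c' -> output (0, 'c'), add 'c' as idx 2
Step 3: w='c' (idx 2), next='a' -> output (2, 'a'), add 'ca' as idx 3
Step 4: w='c' (idx 2), next='c' -> output (2, 'c'), add 'cc' as idx 4
Step 5: w='cc' (idx 4), end of input -> output (4, '')


Encoded: [(0, 'a'), (0, 'c'), (2, 'a'), (2, 'c'), (4, '')]


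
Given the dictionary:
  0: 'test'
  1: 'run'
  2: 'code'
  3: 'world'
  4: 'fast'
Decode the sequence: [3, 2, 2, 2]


Look up each index in the dictionary:
  3 -> 'world'
  2 -> 'code'
  2 -> 'code'
  2 -> 'code'

Decoded: "world code code code"


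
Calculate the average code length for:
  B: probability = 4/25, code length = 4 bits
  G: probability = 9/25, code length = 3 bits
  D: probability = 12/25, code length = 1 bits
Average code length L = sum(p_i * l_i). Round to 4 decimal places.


Weighted contributions p_i * l_i:
  B: (4/25) * 4 = 16/25
  G: (9/25) * 3 = 27/25
  D: (12/25) * 1 = 12/25
Sum = (16 + 27 + 12)/25 = 55/25

L = 55/25 = 2.2000 bits/symbol


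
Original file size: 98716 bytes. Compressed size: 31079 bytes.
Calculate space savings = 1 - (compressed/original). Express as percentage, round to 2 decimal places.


ratio = compressed/original = 31079/98716 = 0.314832
savings = 1 - ratio = 1 - 0.314832 = 0.685168
as a percentage: 0.685168 * 100 = 68.52%

Space savings = 1 - 31079/98716 = 68.52%


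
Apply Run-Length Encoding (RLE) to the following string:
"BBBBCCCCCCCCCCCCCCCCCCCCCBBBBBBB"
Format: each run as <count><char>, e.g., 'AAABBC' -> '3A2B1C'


Scanning runs left to right:
  i=0: run of 'B' x 4 -> '4B'
  i=4: run of 'C' x 21 -> '21C'
  i=25: run of 'B' x 7 -> '7B'

RLE = 4B21C7B


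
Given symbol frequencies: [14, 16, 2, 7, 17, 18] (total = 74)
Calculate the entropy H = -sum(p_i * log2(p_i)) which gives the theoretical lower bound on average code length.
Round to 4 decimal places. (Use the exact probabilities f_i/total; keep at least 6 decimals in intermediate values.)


Per-symbol terms -p_i * log2(p_i) with p_i = f_i/74:
  p = 14/74 = 0.189189: log2(p) = -2.402098, -p*log2(p) = 0.454451
  p = 16/74 = 0.216216: log2(p) = -2.209453, -p*log2(p) = 0.477720
  p = 2/74 = 0.027027: log2(p) = -5.209453, -p*log2(p) = 0.140796
  p = 7/74 = 0.094595: log2(p) = -3.402098, -p*log2(p) = 0.321820
  p = 17/74 = 0.229730: log2(p) = -2.121991, -p*log2(p) = 0.487484
  p = 18/74 = 0.243243: log2(p) = -2.039528, -p*log2(p) = 0.496101
H = 0.454451 + 0.477720 + 0.140796 + 0.321820 + 0.487484 + 0.496101 = 2.378372

H = 2.3784 bits/symbol


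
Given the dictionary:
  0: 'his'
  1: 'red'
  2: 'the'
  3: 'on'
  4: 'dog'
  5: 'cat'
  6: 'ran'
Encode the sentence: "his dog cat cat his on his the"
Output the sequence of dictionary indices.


Look up each word in the dictionary:
  'his' -> 0
  'dog' -> 4
  'cat' -> 5
  'cat' -> 5
  'his' -> 0
  'on' -> 3
  'his' -> 0
  'the' -> 2

Encoded: [0, 4, 5, 5, 0, 3, 0, 2]


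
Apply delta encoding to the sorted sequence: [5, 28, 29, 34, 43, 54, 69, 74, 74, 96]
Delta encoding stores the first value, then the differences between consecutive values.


First value: 5
Deltas:
  28 - 5 = 23
  29 - 28 = 1
  34 - 29 = 5
  43 - 34 = 9
  54 - 43 = 11
  69 - 54 = 15
  74 - 69 = 5
  74 - 74 = 0
  96 - 74 = 22


Delta encoded: [5, 23, 1, 5, 9, 11, 15, 5, 0, 22]


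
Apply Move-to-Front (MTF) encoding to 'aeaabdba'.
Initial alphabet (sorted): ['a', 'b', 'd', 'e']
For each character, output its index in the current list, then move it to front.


MTF encoding:
'a': index 0 in ['a', 'b', 'd', 'e'] -> ['a', 'b', 'd', 'e']
'e': index 3 in ['a', 'b', 'd', 'e'] -> ['e', 'a', 'b', 'd']
'a': index 1 in ['e', 'a', 'b', 'd'] -> ['a', 'e', 'b', 'd']
'a': index 0 in ['a', 'e', 'b', 'd'] -> ['a', 'e', 'b', 'd']
'b': index 2 in ['a', 'e', 'b', 'd'] -> ['b', 'a', 'e', 'd']
'd': index 3 in ['b', 'a', 'e', 'd'] -> ['d', 'b', 'a', 'e']
'b': index 1 in ['d', 'b', 'a', 'e'] -> ['b', 'd', 'a', 'e']
'a': index 2 in ['b', 'd', 'a', 'e'] -> ['a', 'b', 'd', 'e']


Output: [0, 3, 1, 0, 2, 3, 1, 2]


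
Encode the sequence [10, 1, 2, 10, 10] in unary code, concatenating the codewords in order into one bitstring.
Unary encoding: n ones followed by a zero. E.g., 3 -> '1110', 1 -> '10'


Encode each number as n ones followed by a terminating 0:
  10 -> 11111111110 (11 bits)
  1 -> 10 (2 bits)
  2 -> 110 (3 bits)
  10 -> 11111111110 (11 bits)
  10 -> 11111111110 (11 bits)
Total length = 11 + 2 + 3 + 11 + 11 = 38 bits.

Unary([10, 1, 2, 10, 10]) = 11111111110101101111111111011111111110 (38 bits)


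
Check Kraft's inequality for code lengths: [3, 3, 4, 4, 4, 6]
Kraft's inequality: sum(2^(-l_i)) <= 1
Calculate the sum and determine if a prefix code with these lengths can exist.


Sum = 2^(-3) + 2^(-3) + 2^(-4) + 2^(-4) + 2^(-4) + 2^(-6)
    = 0.125 + 0.125 + 0.0625 + 0.0625 + 0.0625 + 0.015625
    = 29/64 = 0.453125
Since 0.453125 <= 1, Kraft's inequality IS satisfied.
A prefix code with these lengths CAN exist.

Kraft sum = 0.453125. Satisfied.


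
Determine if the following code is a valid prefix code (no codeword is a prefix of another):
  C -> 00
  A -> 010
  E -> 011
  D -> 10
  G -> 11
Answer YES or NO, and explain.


Checking each pair (does one codeword prefix another?):
  C='00' vs A='010': no prefix
  C='00' vs E='011': no prefix
  C='00' vs D='10': no prefix
  C='00' vs G='11': no prefix
  A='010' vs C='00': no prefix
  A='010' vs E='011': no prefix
  A='010' vs D='10': no prefix
  A='010' vs G='11': no prefix
  E='011' vs C='00': no prefix
  E='011' vs A='010': no prefix
  E='011' vs D='10': no prefix
  E='011' vs G='11': no prefix
  D='10' vs C='00': no prefix
  D='10' vs A='010': no prefix
  D='10' vs E='011': no prefix
  D='10' vs G='11': no prefix
  G='11' vs C='00': no prefix
  G='11' vs A='010': no prefix
  G='11' vs E='011': no prefix
  G='11' vs D='10': no prefix
No violation found over all pairs.

YES -- this is a valid prefix code. No codeword is a prefix of any other codeword.


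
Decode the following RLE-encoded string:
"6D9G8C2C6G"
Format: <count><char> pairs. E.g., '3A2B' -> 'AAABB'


Expanding each <count><char> pair:
  6D -> 'DDDDDD'
  9G -> 'GGGGGGGGG'
  8C -> 'CCCCCCCC'
  2C -> 'CC'
  6G -> 'GGGGGG'

Decoded = DDDDDDGGGGGGGGGCCCCCCCCCCGGGGGG


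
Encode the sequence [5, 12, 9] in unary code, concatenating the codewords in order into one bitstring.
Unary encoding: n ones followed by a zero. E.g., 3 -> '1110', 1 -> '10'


Encode each number as n ones followed by a terminating 0:
  5 -> 111110 (6 bits)
  12 -> 1111111111110 (13 bits)
  9 -> 1111111110 (10 bits)
Total length = 6 + 13 + 10 = 29 bits.

Unary([5, 12, 9]) = 11111011111111111101111111110 (29 bits)


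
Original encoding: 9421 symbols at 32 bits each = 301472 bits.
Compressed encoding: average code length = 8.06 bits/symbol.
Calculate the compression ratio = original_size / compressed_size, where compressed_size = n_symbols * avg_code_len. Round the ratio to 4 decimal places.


original_size = n_symbols * orig_bits = 9421 * 32 = 301472 bits
compressed_size = n_symbols * avg_code_len = 9421 * 8.06 = 75933.26 bits
ratio = original_size / compressed_size = 301472 / 75933.26 = 3.9702

Compression ratio = 3.9702


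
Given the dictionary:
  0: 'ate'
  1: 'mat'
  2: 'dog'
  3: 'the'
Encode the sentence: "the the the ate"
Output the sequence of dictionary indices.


Look up each word in the dictionary:
  'the' -> 3
  'the' -> 3
  'the' -> 3
  'ate' -> 0

Encoded: [3, 3, 3, 0]


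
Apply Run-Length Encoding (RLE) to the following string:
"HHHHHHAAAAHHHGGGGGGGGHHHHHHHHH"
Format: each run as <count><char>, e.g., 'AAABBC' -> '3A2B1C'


Scanning runs left to right:
  i=0: run of 'H' x 6 -> '6H'
  i=6: run of 'A' x 4 -> '4A'
  i=10: run of 'H' x 3 -> '3H'
  i=13: run of 'G' x 8 -> '8G'
  i=21: run of 'H' x 9 -> '9H'

RLE = 6H4A3H8G9H


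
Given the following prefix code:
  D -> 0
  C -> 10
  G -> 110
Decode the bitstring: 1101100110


Decoding step by step:
Bits 110 -> G
Bits 110 -> G
Bits 0 -> D
Bits 110 -> G


Decoded message: GGDG


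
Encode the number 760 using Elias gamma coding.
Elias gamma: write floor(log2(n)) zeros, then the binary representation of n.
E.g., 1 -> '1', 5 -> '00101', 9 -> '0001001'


num_bits = floor(log2(760)) + 1 = 10
leading_zeros = num_bits - 1 = 9
binary(760) = 1011111000

Elias gamma(760) = '000000000' + '1011111000' = 0000000001011111000 (19 bits)


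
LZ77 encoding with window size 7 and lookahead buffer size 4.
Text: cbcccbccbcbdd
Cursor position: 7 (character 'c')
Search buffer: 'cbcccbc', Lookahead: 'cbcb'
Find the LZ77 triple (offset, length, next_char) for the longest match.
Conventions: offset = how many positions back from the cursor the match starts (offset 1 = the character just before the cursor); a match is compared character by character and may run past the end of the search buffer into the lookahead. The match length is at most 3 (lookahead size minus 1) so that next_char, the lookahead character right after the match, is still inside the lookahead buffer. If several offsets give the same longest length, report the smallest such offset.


Try each offset into the search buffer:
  offset=1 (pos 6, char 'c'): match length 1
  offset=2 (pos 5, char 'b'): match length 0
  offset=3 (pos 4, char 'c'): match length 3
  offset=4 (pos 3, char 'c'): match length 1
  offset=5 (pos 2, char 'c'): match length 1
  offset=6 (pos 1, char 'b'): match length 0
  offset=7 (pos 0, char 'c'): match length 3
Longest match has length 3, found at offsets 3, 7; take the smallest, offset 3.
next_char = character at position 7 + 3 = 10 -> 'b'

Best match: offset=3, length=3 (matching 'cbc' starting at position 4)
LZ77 triple: (3, 3, 'b')


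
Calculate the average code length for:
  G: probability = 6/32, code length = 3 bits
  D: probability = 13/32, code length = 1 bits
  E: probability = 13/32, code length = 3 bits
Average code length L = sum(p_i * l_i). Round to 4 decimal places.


Weighted contributions p_i * l_i:
  G: (6/32) * 3 = 18/32
  D: (13/32) * 1 = 13/32
  E: (13/32) * 3 = 39/32
Sum = (18 + 13 + 39)/32 = 70/32

L = 70/32 = 2.1875 bits/symbol


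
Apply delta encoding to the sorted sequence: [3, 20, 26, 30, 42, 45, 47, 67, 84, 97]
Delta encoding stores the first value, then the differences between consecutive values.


First value: 3
Deltas:
  20 - 3 = 17
  26 - 20 = 6
  30 - 26 = 4
  42 - 30 = 12
  45 - 42 = 3
  47 - 45 = 2
  67 - 47 = 20
  84 - 67 = 17
  97 - 84 = 13


Delta encoded: [3, 17, 6, 4, 12, 3, 2, 20, 17, 13]


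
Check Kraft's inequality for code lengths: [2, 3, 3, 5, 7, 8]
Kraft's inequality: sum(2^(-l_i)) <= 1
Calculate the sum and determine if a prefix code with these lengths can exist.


Sum = 2^(-2) + 2^(-3) + 2^(-3) + 2^(-5) + 2^(-7) + 2^(-8)
    = 0.25 + 0.125 + 0.125 + 0.03125 + 0.0078125 + 0.00390625
    = 139/256 = 0.54296875
Since 0.54296875 <= 1, Kraft's inequality IS satisfied.
A prefix code with these lengths CAN exist.

Kraft sum = 0.54296875. Satisfied.


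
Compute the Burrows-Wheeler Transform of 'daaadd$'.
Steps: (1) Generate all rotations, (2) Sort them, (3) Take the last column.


Rotations (sorted):
  0: $daaadd -> last char: d
  1: aaadd$d -> last char: d
  2: aadd$da -> last char: a
  3: add$daa -> last char: a
  4: d$daaad -> last char: d
  5: daaadd$ -> last char: $
  6: dd$daaa -> last char: a


BWT = ddaad$a


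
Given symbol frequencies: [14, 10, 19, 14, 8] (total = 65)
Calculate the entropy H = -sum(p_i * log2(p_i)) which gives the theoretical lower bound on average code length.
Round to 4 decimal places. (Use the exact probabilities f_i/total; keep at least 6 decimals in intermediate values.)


Per-symbol terms -p_i * log2(p_i) with p_i = f_i/65:
  p = 14/65 = 0.215385: log2(p) = -2.215013, -p*log2(p) = 0.477080
  p = 10/65 = 0.153846: log2(p) = -2.700440, -p*log2(p) = 0.415452
  p = 19/65 = 0.292308: log2(p) = -1.774440, -p*log2(p) = 0.518683
  p = 14/65 = 0.215385: log2(p) = -2.215013, -p*log2(p) = 0.477080
  p = 8/65 = 0.123077: log2(p) = -3.022368, -p*log2(p) = 0.371984
H = 0.477080 + 0.415452 + 0.518683 + 0.477080 + 0.371984 = 2.260279

H = 2.2603 bits/symbol


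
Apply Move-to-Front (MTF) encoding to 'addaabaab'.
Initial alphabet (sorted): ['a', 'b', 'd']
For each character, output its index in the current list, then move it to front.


MTF encoding:
'a': index 0 in ['a', 'b', 'd'] -> ['a', 'b', 'd']
'd': index 2 in ['a', 'b', 'd'] -> ['d', 'a', 'b']
'd': index 0 in ['d', 'a', 'b'] -> ['d', 'a', 'b']
'a': index 1 in ['d', 'a', 'b'] -> ['a', 'd', 'b']
'a': index 0 in ['a', 'd', 'b'] -> ['a', 'd', 'b']
'b': index 2 in ['a', 'd', 'b'] -> ['b', 'a', 'd']
'a': index 1 in ['b', 'a', 'd'] -> ['a', 'b', 'd']
'a': index 0 in ['a', 'b', 'd'] -> ['a', 'b', 'd']
'b': index 1 in ['a', 'b', 'd'] -> ['b', 'a', 'd']


Output: [0, 2, 0, 1, 0, 2, 1, 0, 1]


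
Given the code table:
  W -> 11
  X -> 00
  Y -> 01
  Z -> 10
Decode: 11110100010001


Decoding:
11 -> W
11 -> W
01 -> Y
00 -> X
01 -> Y
00 -> X
01 -> Y


Result: WWYXYXY


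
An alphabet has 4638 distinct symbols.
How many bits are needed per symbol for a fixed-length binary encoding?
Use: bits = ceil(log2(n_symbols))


log2(4638) = 12.1793
Bracket: 2^12 = 4096 < 4638 <= 2^13 = 8192
So ceil(log2(4638)) = 13

bits = ceil(log2(4638)) = ceil(12.1793) = 13 bits


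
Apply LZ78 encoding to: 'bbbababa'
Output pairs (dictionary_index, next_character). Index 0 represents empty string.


LZ78 encoding steps:
Dictionary: {0: ''}
Step 1: w='' (idx 0), next='b' -> output (0, 'b'), add 'b' as idx 1
Step 2: w='b' (idx 1), next='b' -> output (1, 'b'), add 'bb' as idx 2
Step 3: w='' (idx 0), next='a' -> output (0, 'a'), add 'a' as idx 3
Step 4: w='b' (idx 1), next='a' -> output (1, 'a'), add 'ba' as idx 4
Step 5: w='ba' (idx 4), end of input -> output (4, '')


Encoded: [(0, 'b'), (1, 'b'), (0, 'a'), (1, 'a'), (4, '')]


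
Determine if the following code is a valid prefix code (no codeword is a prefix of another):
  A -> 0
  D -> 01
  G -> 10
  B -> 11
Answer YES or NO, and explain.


Checking each pair (does one codeword prefix another?):
  A='0' vs D='01': prefix -- VIOLATION

NO -- this is NOT a valid prefix code. A (0) is a prefix of D (01).


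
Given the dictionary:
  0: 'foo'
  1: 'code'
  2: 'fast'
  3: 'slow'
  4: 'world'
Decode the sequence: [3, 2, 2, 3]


Look up each index in the dictionary:
  3 -> 'slow'
  2 -> 'fast'
  2 -> 'fast'
  3 -> 'slow'

Decoded: "slow fast fast slow"


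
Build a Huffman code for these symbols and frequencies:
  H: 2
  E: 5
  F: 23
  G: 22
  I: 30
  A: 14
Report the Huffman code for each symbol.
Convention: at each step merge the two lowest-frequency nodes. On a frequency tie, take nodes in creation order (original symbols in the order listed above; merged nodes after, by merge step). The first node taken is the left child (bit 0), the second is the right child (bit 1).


Huffman tree construction:
Step 1: Merge H(2) + E(5) = 7
Step 2: Merge (H+E)(7) + A(14) = 21
Step 3: Merge ((H+E)+A)(21) + G(22) = 43
Step 4: Merge F(23) + I(30) = 53
Step 5: Merge (((H+E)+A)+G)(43) + (F+I)(53) = 96
Read each symbol's code off the tree from the root (left child = 0, right child = 1).

Codes:
  H: 0000 (length 4)
  E: 0001 (length 4)
  F: 10 (length 2)
  G: 01 (length 2)
  I: 11 (length 2)
  A: 001 (length 3)
Average code length: 220/96 = 2.2917 bits/symbol


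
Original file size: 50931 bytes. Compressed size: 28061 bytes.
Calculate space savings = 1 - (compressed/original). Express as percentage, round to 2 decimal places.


ratio = compressed/original = 28061/50931 = 0.550961
savings = 1 - ratio = 1 - 0.550961 = 0.449039
as a percentage: 0.449039 * 100 = 44.9%

Space savings = 1 - 28061/50931 = 44.9%


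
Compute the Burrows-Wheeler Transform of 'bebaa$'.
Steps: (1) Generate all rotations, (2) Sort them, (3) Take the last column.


Rotations (sorted):
  0: $bebaa -> last char: a
  1: a$beba -> last char: a
  2: aa$beb -> last char: b
  3: baa$be -> last char: e
  4: bebaa$ -> last char: $
  5: ebaa$b -> last char: b


BWT = aabe$b


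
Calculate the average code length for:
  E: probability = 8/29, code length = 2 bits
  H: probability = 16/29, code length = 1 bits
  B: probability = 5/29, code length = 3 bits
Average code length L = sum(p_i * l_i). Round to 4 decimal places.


Weighted contributions p_i * l_i:
  E: (8/29) * 2 = 16/29
  H: (16/29) * 1 = 16/29
  B: (5/29) * 3 = 15/29
Sum = (16 + 16 + 15)/29 = 47/29

L = 47/29 = 1.6207 bits/symbol


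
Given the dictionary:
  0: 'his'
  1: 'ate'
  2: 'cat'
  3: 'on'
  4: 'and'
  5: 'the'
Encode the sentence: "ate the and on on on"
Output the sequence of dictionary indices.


Look up each word in the dictionary:
  'ate' -> 1
  'the' -> 5
  'and' -> 4
  'on' -> 3
  'on' -> 3
  'on' -> 3

Encoded: [1, 5, 4, 3, 3, 3]


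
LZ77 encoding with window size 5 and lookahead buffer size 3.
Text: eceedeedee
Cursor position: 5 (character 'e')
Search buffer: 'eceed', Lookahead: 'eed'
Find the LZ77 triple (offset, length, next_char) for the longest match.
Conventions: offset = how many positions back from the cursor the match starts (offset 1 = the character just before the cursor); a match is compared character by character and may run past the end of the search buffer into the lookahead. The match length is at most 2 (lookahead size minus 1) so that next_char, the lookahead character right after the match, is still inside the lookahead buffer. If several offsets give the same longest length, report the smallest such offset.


Try each offset into the search buffer:
  offset=1 (pos 4, char 'd'): match length 0
  offset=2 (pos 3, char 'e'): match length 1
  offset=3 (pos 2, char 'e'): match length 2
  offset=4 (pos 1, char 'c'): match length 0
  offset=5 (pos 0, char 'e'): match length 1
Longest match has length 2 at offset 3.
next_char = character at position 5 + 2 = 7 -> 'd'

Best match: offset=3, length=2 (matching 'ee' starting at position 2)
LZ77 triple: (3, 2, 'd')


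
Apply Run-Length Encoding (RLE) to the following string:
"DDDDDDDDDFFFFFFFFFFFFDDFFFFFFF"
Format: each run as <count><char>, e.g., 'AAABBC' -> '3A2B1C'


Scanning runs left to right:
  i=0: run of 'D' x 9 -> '9D'
  i=9: run of 'F' x 12 -> '12F'
  i=21: run of 'D' x 2 -> '2D'
  i=23: run of 'F' x 7 -> '7F'

RLE = 9D12F2D7F


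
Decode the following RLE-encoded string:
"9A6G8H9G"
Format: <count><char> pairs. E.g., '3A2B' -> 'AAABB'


Expanding each <count><char> pair:
  9A -> 'AAAAAAAAA'
  6G -> 'GGGGGG'
  8H -> 'HHHHHHHH'
  9G -> 'GGGGGGGGG'

Decoded = AAAAAAAAAGGGGGGHHHHHHHHGGGGGGGGG


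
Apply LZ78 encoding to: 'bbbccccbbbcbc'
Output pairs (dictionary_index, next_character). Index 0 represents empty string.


LZ78 encoding steps:
Dictionary: {0: ''}
Step 1: w='' (idx 0), next='b' -> output (0, 'b'), add 'b' as idx 1
Step 2: w='b' (idx 1), next='b' -> output (1, 'b'), add 'bb' as idx 2
Step 3: w='' (idx 0), next='c' -> output (0, 'c'), add 'c' as idx 3
Step 4: w='c' (idx 3), next='c' -> output (3, 'c'), add 'cc' as idx 4
Step 5: w='c' (idx 3), next='b' -> output (3, 'b'), add 'cb' as idx 5
Step 6: w='bb' (idx 2), next='c' -> output (2, 'c'), add 'bbc' as idx 6
Step 7: w='b' (idx 1), next='c' -> output (1, 'c'), add 'bc' as idx 7


Encoded: [(0, 'b'), (1, 'b'), (0, 'c'), (3, 'c'), (3, 'b'), (2, 'c'), (1, 'c')]


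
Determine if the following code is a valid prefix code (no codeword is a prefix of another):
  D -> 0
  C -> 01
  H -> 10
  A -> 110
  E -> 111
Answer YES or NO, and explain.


Checking each pair (does one codeword prefix another?):
  D='0' vs C='01': prefix -- VIOLATION

NO -- this is NOT a valid prefix code. D (0) is a prefix of C (01).


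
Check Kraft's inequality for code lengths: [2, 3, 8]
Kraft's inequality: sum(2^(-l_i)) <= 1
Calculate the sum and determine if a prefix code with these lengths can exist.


Sum = 2^(-2) + 2^(-3) + 2^(-8)
    = 0.25 + 0.125 + 0.00390625
    = 97/256 = 0.37890625
Since 0.37890625 <= 1, Kraft's inequality IS satisfied.
A prefix code with these lengths CAN exist.

Kraft sum = 0.37890625. Satisfied.


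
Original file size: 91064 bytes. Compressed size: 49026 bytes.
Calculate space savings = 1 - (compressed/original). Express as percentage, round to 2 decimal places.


ratio = compressed/original = 49026/91064 = 0.538369
savings = 1 - ratio = 1 - 0.538369 = 0.461631
as a percentage: 0.461631 * 100 = 46.16%

Space savings = 1 - 49026/91064 = 46.16%


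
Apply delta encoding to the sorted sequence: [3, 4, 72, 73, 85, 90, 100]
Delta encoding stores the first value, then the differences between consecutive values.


First value: 3
Deltas:
  4 - 3 = 1
  72 - 4 = 68
  73 - 72 = 1
  85 - 73 = 12
  90 - 85 = 5
  100 - 90 = 10


Delta encoded: [3, 1, 68, 1, 12, 5, 10]


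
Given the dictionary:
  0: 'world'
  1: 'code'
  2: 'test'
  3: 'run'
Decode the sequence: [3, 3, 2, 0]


Look up each index in the dictionary:
  3 -> 'run'
  3 -> 'run'
  2 -> 'test'
  0 -> 'world'

Decoded: "run run test world"


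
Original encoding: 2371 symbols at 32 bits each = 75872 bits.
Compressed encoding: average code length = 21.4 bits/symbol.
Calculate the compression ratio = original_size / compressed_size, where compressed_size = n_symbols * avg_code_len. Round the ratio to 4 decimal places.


original_size = n_symbols * orig_bits = 2371 * 32 = 75872 bits
compressed_size = n_symbols * avg_code_len = 2371 * 21.4 = 50739.4 bits
ratio = original_size / compressed_size = 75872 / 50739.4 = 1.4953

Compression ratio = 1.4953


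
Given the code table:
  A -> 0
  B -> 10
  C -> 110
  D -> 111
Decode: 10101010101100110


Decoding:
10 -> B
10 -> B
10 -> B
10 -> B
10 -> B
110 -> C
0 -> A
110 -> C


Result: BBBBBCAC


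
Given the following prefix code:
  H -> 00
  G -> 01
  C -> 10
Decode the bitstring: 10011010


Decoding step by step:
Bits 10 -> C
Bits 01 -> G
Bits 10 -> C
Bits 10 -> C


Decoded message: CGCC


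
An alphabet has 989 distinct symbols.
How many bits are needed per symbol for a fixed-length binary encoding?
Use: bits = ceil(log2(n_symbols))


log2(989) = 9.9498
Bracket: 2^9 = 512 < 989 <= 2^10 = 1024
So ceil(log2(989)) = 10

bits = ceil(log2(989)) = ceil(9.9498) = 10 bits


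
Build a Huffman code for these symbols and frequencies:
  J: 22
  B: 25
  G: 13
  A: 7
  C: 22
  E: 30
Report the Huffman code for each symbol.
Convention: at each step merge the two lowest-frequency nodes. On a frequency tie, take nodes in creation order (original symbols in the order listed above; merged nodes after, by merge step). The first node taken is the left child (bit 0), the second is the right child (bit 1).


Huffman tree construction:
Step 1: Merge A(7) + G(13) = 20
Step 2: Merge (A+G)(20) + J(22) = 42
Step 3: Merge C(22) + B(25) = 47
Step 4: Merge E(30) + ((A+G)+J)(42) = 72
Step 5: Merge (C+B)(47) + (E+((A+G)+J))(72) = 119
Read each symbol's code off the tree from the root (left child = 0, right child = 1).

Codes:
  J: 111 (length 3)
  B: 01 (length 2)
  G: 1101 (length 4)
  A: 1100 (length 4)
  C: 00 (length 2)
  E: 10 (length 2)
Average code length: 300/119 = 2.5210 bits/symbol


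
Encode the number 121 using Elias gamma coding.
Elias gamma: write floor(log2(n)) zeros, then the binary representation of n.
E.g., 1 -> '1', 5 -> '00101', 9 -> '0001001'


num_bits = floor(log2(121)) + 1 = 7
leading_zeros = num_bits - 1 = 6
binary(121) = 1111001

Elias gamma(121) = '000000' + '1111001' = 0000001111001 (13 bits)


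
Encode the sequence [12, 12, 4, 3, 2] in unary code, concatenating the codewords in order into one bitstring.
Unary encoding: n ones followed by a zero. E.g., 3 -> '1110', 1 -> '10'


Encode each number as n ones followed by a terminating 0:
  12 -> 1111111111110 (13 bits)
  12 -> 1111111111110 (13 bits)
  4 -> 11110 (5 bits)
  3 -> 1110 (4 bits)
  2 -> 110 (3 bits)
Total length = 13 + 13 + 5 + 4 + 3 = 38 bits.

Unary([12, 12, 4, 3, 2]) = 11111111111101111111111110111101110110 (38 bits)


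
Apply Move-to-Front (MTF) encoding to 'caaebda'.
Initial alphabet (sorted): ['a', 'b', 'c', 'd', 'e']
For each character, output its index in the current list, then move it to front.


MTF encoding:
'c': index 2 in ['a', 'b', 'c', 'd', 'e'] -> ['c', 'a', 'b', 'd', 'e']
'a': index 1 in ['c', 'a', 'b', 'd', 'e'] -> ['a', 'c', 'b', 'd', 'e']
'a': index 0 in ['a', 'c', 'b', 'd', 'e'] -> ['a', 'c', 'b', 'd', 'e']
'e': index 4 in ['a', 'c', 'b', 'd', 'e'] -> ['e', 'a', 'c', 'b', 'd']
'b': index 3 in ['e', 'a', 'c', 'b', 'd'] -> ['b', 'e', 'a', 'c', 'd']
'd': index 4 in ['b', 'e', 'a', 'c', 'd'] -> ['d', 'b', 'e', 'a', 'c']
'a': index 3 in ['d', 'b', 'e', 'a', 'c'] -> ['a', 'd', 'b', 'e', 'c']


Output: [2, 1, 0, 4, 3, 4, 3]


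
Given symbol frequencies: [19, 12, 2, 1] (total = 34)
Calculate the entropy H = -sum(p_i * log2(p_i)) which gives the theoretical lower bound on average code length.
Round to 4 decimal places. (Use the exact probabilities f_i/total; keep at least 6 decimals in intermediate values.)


Per-symbol terms -p_i * log2(p_i) with p_i = f_i/34:
  p = 19/34 = 0.558824: log2(p) = -0.839535, -p*log2(p) = 0.469152
  p = 12/34 = 0.352941: log2(p) = -1.502500, -p*log2(p) = 0.530294
  p = 2/34 = 0.058824: log2(p) = -4.087463, -p*log2(p) = 0.240439
  p = 1/34 = 0.029412: log2(p) = -5.087463, -p*log2(p) = 0.149631
H = 0.469152 + 0.530294 + 0.240439 + 0.149631 = 1.389516

H = 1.3895 bits/symbol


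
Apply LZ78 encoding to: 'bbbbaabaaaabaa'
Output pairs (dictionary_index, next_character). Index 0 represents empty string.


LZ78 encoding steps:
Dictionary: {0: ''}
Step 1: w='' (idx 0), next='b' -> output (0, 'b'), add 'b' as idx 1
Step 2: w='b' (idx 1), next='b' -> output (1, 'b'), add 'bb' as idx 2
Step 3: w='b' (idx 1), next='a' -> output (1, 'a'), add 'ba' as idx 3
Step 4: w='' (idx 0), next='a' -> output (0, 'a'), add 'a' as idx 4
Step 5: w='ba' (idx 3), next='a' -> output (3, 'a'), add 'baa' as idx 5
Step 6: w='a' (idx 4), next='a' -> output (4, 'a'), add 'aa' as idx 6
Step 7: w='baa' (idx 5), end of input -> output (5, '')


Encoded: [(0, 'b'), (1, 'b'), (1, 'a'), (0, 'a'), (3, 'a'), (4, 'a'), (5, '')]
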